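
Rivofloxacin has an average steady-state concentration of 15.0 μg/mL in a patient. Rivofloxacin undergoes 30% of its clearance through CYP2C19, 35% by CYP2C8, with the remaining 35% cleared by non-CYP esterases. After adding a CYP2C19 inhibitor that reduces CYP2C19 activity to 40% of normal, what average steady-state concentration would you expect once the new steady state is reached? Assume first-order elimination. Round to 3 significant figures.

18.3 μg/mL

The CYP2C19 pathway (30% of clearance) falls to 0.4× activity: 0.3 × 0.4 = 0.12.
CYP2C8 (35%) and the residual 35% are unaffected.
Relative clearance = 0.12 + 0.35 + 0.35 = 0.82.
With dosing unchanged, average steady-state concentration scales as 1/CL: 15.0 / 0.82 = 18.3 μg/mL.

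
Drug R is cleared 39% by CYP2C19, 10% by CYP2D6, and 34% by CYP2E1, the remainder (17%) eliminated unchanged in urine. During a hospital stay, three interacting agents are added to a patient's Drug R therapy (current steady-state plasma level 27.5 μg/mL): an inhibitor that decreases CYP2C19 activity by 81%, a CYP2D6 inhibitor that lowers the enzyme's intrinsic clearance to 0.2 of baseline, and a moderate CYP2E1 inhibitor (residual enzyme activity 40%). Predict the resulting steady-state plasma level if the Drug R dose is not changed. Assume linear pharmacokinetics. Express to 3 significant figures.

68.7 μg/mL

The CYP2C19 pathway (39% of clearance) is reduced to 0.19× activity: 0.39 × 0.19 = 0.0741.
The CYP2D6 pathway (10% of clearance) is reduced to 0.2× activity: 0.1 × 0.2 = 0.02.
The CYP2E1 pathway (34% of clearance) falls to 0.4× activity: 0.34 × 0.4 = 0.136.
Non-CYP routes (17%) are unchanged.
CL_new/CL_old = 0.0741 + 0.02 + 0.136 + 0.17 = 0.4001.
Dividing the baseline by the relative clearance: 27.5 / 0.4001 = 68.7 μg/mL.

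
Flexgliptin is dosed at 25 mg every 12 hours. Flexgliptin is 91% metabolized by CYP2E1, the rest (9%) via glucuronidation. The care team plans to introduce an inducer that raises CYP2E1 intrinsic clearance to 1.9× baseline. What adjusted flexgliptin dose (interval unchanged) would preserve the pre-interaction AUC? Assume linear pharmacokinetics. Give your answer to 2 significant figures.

The CYP2E1 pathway (91% of clearance) rises to 1.9× activity: 0.91 × 1.9 = 1.729.
Non-CYP routes (9%) are unchanged.
CL_new/CL_old = 1.729 + 0.09 = 1.819.
Exposure is unchanged when dose changes in proportion to clearance. New dose = 25 mg × 1.819 = 45 mg.

45 mg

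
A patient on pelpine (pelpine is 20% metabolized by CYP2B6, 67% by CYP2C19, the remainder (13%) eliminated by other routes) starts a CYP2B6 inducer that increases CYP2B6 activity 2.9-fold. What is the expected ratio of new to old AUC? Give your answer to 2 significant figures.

0.72

CYP2B6: 0.2 × 2.9 = 0.58
CYP2C19: 0.67 (unchanged)
Other: 0.13 (unchanged)
Relative clearance = 0.58 + 0.67 + 0.13 = 1.38.
Since AUC ∝ 1/CL, the ratio is 1 / 1.38 = 0.72.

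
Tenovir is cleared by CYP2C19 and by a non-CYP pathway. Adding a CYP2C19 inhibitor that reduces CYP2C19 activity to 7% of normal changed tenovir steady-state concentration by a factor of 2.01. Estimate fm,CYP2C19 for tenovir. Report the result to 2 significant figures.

Let x = fm,CYP2C19. Because steady-state concentration ∝ 1/CL, relative clearance fell to 1/2.01 = 0.4975.
Setting x·0.07 + (1 − x) = 0.4975 and solving: x = (0.4975 − 1)/(0.07 − 1) = 0.54.

0.54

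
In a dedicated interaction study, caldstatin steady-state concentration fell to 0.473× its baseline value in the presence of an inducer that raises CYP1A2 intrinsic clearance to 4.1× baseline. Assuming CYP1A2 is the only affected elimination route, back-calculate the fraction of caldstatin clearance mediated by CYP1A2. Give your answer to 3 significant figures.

0.359

Let fm be the CYP1A2 fraction. New clearance relative to baseline = fm × 4.1 + (1 − fm).
Steady-state concentration ratio = 1 / (new CL fraction), so new CL fraction = 1 / 0.473 = 2.114.
fm × 4.1 + 1 − fm = 2.114  ⇒  fm × (4.1 − 1) = 1.114  ⇒  fm = 0.359.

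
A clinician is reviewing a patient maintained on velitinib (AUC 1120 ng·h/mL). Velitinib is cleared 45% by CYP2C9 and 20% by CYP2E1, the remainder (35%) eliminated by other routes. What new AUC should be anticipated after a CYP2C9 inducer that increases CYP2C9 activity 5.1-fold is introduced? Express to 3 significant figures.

394 ng·h/mL

The CYP2C9 pathway (45% of clearance) is boosted to 5.1× activity: 0.45 × 5.1 = 2.295.
CYP2E1 (20%) and the residual 35% are unaffected.
CL_new/CL_old = 2.295 + 0.2 + 0.35 = 2.845.
With dosing unchanged, AUC scales as 1/CL: 1120 / 2.845 = 394 ng·h/mL.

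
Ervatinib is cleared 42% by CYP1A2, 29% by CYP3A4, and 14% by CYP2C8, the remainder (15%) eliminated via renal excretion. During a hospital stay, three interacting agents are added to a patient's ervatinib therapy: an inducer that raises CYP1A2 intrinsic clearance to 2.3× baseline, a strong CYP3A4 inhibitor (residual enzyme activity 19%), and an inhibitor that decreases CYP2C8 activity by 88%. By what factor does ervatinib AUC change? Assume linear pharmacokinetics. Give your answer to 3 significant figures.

0.842

The CYP1A2 pathway (42% of clearance) is boosted to 2.3× activity: 0.42 × 2.3 = 0.966.
The CYP3A4 pathway (29% of clearance) is reduced to 0.19× activity: 0.29 × 0.19 = 0.0551.
The CYP2C8 pathway (14% of clearance) drops to 0.12× activity: 0.14 × 0.12 = 0.0168.
Non-CYP routes (15%) are unchanged.
CL_new/CL_old = 0.966 + 0.0551 + 0.0168 + 0.15 = 1.1879.
Because AUC varies inversely with clearance, the combined effect is 1 / 1.1879 = 0.842.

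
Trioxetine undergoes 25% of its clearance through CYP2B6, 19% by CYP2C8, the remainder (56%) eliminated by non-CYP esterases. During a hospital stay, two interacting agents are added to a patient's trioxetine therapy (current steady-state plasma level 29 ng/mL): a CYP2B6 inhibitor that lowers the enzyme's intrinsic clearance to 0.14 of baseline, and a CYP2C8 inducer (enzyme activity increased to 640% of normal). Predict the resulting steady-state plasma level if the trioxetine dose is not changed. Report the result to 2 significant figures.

CYP2B6: 0.25 × 0.14 = 0.035
CYP2C8: 0.19 × 6.4 = 1.216
Other: 0.56 (unchanged)
Relative clearance = 0.035 + 1.216 + 0.56 = 1.811.
Dividing the baseline by the relative clearance: 29 / 1.811 = 16 ng/mL.

16 ng/mL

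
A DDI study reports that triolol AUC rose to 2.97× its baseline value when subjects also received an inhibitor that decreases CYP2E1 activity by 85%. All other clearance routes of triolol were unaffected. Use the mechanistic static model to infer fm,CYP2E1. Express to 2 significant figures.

0.78

Call the CYP2E1 fraction fm. After the interaction, CL_new/CL_old = fm × 0.15 + (1 − fm).
AUC ratio = 1 / (new CL fraction), so new CL fraction = 1 / 2.97 = 0.3367.
fm × 0.15 + 1 − fm = 0.3367  ⇒  fm × (0.15 − 1) = −0.6633  ⇒  fm = 0.78.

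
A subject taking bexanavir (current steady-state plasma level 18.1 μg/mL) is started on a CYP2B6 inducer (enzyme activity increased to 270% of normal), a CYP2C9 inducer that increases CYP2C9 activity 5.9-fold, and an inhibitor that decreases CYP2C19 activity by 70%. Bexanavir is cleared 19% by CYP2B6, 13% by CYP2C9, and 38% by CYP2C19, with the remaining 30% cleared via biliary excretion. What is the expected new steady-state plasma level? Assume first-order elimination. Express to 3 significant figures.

10.7 μg/mL

The CYP2B6 pathway (19% of clearance) rises to 2.7× activity: 0.19 × 2.7 = 0.513.
The CYP2C9 pathway (13% of clearance) increases to 5.9× activity: 0.13 × 5.9 = 0.767.
The CYP2C19 pathway (38% of clearance) is reduced to 0.3× activity: 0.38 × 0.3 = 0.114.
The remaining 30% of clearance is unaffected.
Relative clearance = 0.513 + 0.767 + 0.114 + 0.3 = 1.694.
Steady-state plasma level ∝ 1/CL: new value = 18.1 / 1.694 = 10.7 μg/mL.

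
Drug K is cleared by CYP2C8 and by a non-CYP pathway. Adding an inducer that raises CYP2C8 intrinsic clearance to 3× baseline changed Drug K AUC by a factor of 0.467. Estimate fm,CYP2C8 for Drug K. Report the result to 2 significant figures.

0.57

Let x = fm,CYP2C8. Because AUC ∝ 1/CL, relative clearance rose to 1/0.467 = 2.141.
Setting x·3 + (1 − x) = 2.141 and solving: x = (2.141 − 1)/(3 − 1) = 0.57.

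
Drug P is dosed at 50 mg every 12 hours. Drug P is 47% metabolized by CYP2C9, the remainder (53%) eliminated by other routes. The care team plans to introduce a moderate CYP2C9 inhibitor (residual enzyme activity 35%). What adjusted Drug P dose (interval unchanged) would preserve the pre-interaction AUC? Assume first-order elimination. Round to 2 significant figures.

The CYP2C9 pathway (47% of clearance) drops to 0.35× activity: 0.47 × 0.35 = 0.1645.
The remaining 53% of clearance is unaffected.
New clearance relative to baseline: 0.1645 + 0.53 = 0.6945.
Css,avg = (dose rate)/CL, so holding Css fixed requires dose ∝ CL: 50 × 0.6945 = 35 mg.

35 mg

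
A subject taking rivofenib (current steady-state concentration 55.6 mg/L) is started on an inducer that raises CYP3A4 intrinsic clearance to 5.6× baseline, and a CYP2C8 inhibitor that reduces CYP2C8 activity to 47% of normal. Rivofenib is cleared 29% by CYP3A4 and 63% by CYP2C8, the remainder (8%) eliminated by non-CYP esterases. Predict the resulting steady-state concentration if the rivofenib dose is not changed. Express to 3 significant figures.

The CYP3A4 pathway (29% of clearance) rises to 5.6× activity: 0.29 × 5.6 = 1.624.
The CYP2C8 pathway (63% of clearance) is reduced to 0.47× activity: 0.63 × 0.47 = 0.2961.
The remaining 8% of clearance is unaffected.
CL_new/CL_old = 1.624 + 0.2961 + 0.08 = 2.0001.
Dividing the baseline by the relative clearance: 55.6 / 2.0001 = 27.8 mg/L.

27.8 mg/L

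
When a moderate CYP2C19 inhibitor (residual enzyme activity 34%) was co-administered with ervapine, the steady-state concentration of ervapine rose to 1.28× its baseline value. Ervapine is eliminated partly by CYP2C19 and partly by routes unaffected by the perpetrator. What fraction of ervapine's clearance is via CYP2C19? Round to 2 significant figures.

Let x = fm,CYP2C19. Because steady-state concentration ∝ 1/CL, relative clearance fell to 1/1.28 = 0.7812.
Only the CYP2C19 route changed, so 0.7812 = x·0.34 + (1 − x), giving x = 0.33.

0.33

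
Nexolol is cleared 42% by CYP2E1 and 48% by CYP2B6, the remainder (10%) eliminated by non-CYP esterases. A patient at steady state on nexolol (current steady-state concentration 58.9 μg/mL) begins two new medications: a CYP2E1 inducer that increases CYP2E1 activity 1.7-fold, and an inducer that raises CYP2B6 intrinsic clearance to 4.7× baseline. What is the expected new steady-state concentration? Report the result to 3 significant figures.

The CYP2E1 pathway (42% of clearance) is boosted to 1.7× activity: 0.42 × 1.7 = 0.714.
The CYP2B6 pathway (48% of clearance) is boosted to 4.7× activity: 0.48 × 4.7 = 2.256.
The remaining 10% of clearance is unaffected.
New clearance relative to baseline: 0.714 + 2.256 + 0.1 = 3.07.
New steady-state concentration = 58.9 / 3.07 = 19.2 μg/mL (concentration scales inversely with clearance).

19.2 μg/mL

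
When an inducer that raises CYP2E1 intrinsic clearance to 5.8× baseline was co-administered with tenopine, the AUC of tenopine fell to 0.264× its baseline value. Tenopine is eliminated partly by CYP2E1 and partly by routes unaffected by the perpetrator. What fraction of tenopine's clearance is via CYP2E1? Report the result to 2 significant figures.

Let fm be the CYP2E1 fraction. New clearance relative to baseline = fm × 5.8 + (1 − fm).
AUC ratio = 1 / (new CL fraction), so new CL fraction = 1 / 0.264 = 3.788.
fm × 5.8 + 1 − fm = 3.788  ⇒  fm × (5.8 − 1) = 2.788  ⇒  fm = 0.58.

0.58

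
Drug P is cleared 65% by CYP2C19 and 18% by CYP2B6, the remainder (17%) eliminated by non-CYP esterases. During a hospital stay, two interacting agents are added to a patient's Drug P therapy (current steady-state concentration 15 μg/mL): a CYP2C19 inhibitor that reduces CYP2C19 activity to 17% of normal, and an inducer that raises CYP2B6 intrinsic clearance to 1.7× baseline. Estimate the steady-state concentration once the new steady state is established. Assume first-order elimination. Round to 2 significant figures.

The CYP2C19 pathway (65% of clearance) falls to 0.17× activity: 0.65 × 0.17 = 0.1105.
The CYP2B6 pathway (18% of clearance) rises to 1.7× activity: 0.18 × 1.7 = 0.306.
Non-CYP routes (17%) are unchanged.
Relative clearance = 0.1105 + 0.306 + 0.17 = 0.5865.
New steady-state concentration = 15 / 0.5865 = 26 μg/mL (concentration scales inversely with clearance).

26 μg/mL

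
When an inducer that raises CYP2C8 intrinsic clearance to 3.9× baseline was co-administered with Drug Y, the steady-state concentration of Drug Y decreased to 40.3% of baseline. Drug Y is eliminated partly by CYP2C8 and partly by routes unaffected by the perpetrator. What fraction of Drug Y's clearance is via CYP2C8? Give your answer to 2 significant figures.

0.51

Call the CYP2C8 fraction fm. After the interaction, CL_new/CL_old = fm × 3.9 + (1 − fm).
Steady-state concentration ratio = 1 / (new CL fraction), so new CL fraction = 1 / 0.403 = 2.481.
fm × 3.9 + 1 − fm = 2.481  ⇒  fm × (3.9 − 1) = 1.481  ⇒  fm = 0.51.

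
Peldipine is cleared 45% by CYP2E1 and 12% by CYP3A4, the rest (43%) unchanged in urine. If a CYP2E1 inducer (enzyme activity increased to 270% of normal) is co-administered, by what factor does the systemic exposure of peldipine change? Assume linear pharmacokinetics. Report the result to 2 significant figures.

0.57

The CYP2E1 pathway (45% of clearance) increases to 2.7× activity: 0.45 × 2.7 = 1.215.
CYP3A4 (12%) and the residual 43% are unaffected.
New clearance relative to baseline: 1.215 + 0.12 + 0.43 = 1.765.
Since systemic exposure ∝ 1/CL, the ratio is 1 / 1.765 = 0.57.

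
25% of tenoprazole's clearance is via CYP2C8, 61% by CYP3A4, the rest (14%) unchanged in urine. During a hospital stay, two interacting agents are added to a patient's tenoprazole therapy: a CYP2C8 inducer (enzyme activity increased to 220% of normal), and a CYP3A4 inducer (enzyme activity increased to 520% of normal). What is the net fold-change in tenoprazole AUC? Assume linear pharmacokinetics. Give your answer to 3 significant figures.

The CYP2C8 pathway (25% of clearance) increases to 2.2× activity: 0.25 × 2.2 = 0.55.
The CYP3A4 pathway (61% of clearance) increases to 5.2× activity: 0.61 × 5.2 = 3.172.
The remaining 14% of clearance is unaffected.
CL_new/CL_old = 0.55 + 3.172 + 0.14 = 3.862.
AUC ∝ 1/CL: fold-change = 1 / 3.862 = 0.259.

0.259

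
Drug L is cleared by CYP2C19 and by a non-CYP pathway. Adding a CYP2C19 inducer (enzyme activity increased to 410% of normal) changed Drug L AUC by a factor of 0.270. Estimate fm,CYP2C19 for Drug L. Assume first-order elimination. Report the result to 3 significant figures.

Write x for the fraction cleared via CYP2C19. The observed AUC change means clearance rose to 1/0.270 = 3.704 of baseline.
Setting x·4.1 + (1 − x) = 3.704 and solving: x = (3.704 − 1)/(4.1 − 1) = 0.872.

0.872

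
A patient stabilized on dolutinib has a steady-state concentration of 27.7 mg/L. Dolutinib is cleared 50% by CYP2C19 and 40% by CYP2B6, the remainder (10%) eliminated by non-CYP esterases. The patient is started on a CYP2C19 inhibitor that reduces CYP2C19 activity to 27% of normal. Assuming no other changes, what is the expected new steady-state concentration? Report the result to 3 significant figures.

43.6 mg/L

The CYP2C19 pathway (50% of clearance) falls to 0.27× activity: 0.5 × 0.27 = 0.135.
CYP2B6 (40%) and the residual 10% are unaffected.
CL_new/CL_old = 0.135 + 0.4 + 0.1 = 0.635.
Steady-state concentration ∝ 1/CL, so new value = 27.7 / 0.635 = 43.6 mg/L.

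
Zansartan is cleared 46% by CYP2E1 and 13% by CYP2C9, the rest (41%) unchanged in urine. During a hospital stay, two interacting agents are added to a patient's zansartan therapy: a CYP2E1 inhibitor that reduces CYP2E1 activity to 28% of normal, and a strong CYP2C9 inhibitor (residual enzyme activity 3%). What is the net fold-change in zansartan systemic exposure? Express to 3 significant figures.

CYP2E1: 0.46 × 0.28 = 0.1288
CYP2C9: 0.13 × 0.03 = 0.0039
Other: 0.41 (unchanged)
New clearance relative to baseline: 0.1288 + 0.0039 + 0.41 = 0.5427.
Systemic exposure ∝ 1/CL: fold-change = 1 / 0.5427 = 1.84.

1.84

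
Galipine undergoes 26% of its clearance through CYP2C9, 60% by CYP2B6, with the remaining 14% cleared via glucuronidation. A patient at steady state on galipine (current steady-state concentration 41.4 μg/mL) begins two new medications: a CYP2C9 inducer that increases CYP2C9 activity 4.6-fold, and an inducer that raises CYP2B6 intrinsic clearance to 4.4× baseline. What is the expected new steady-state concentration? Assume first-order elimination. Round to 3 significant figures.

10.4 μg/mL

The CYP2C9 pathway (26% of clearance) rises to 4.6× activity: 0.26 × 4.6 = 1.196.
The CYP2B6 pathway (60% of clearance) is boosted to 4.4× activity: 0.6 × 4.4 = 2.64.
The remaining 14% of clearance is unaffected.
New clearance relative to baseline: 1.196 + 2.64 + 0.14 = 3.976.
Steady-state concentration ∝ 1/CL: new value = 41.4 / 3.976 = 10.4 μg/mL.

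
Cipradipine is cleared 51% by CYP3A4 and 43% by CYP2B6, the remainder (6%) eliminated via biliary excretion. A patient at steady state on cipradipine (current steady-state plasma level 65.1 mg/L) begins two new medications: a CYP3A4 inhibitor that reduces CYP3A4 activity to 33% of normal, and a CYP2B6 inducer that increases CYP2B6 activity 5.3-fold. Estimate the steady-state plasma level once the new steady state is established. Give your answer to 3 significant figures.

The CYP3A4 pathway (51% of clearance) is reduced to 0.33× activity: 0.51 × 0.33 = 0.1683.
The CYP2B6 pathway (43% of clearance) rises to 5.3× activity: 0.43 × 5.3 = 2.279.
The remaining 6% of clearance is unaffected.
CL_new/CL_old = 0.1683 + 2.279 + 0.06 = 2.5073.
Steady-state plasma level ∝ 1/CL: new value = 65.1 / 2.5073 = 26.0 mg/L.

26.0 mg/L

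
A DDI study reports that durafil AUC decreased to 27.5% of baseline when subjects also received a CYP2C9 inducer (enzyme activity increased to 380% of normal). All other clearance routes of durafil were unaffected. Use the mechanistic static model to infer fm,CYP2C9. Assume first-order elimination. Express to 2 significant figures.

0.94

Let fm be the CYP2C9 fraction. New clearance relative to baseline = fm × 3.8 + (1 − fm).
AUC ratio = 1 / (new CL fraction), so new CL fraction = 1 / 0.275 = 3.636.
fm × 3.8 + 1 − fm = 3.636  ⇒  fm × (3.8 − 1) = 2.636  ⇒  fm = 0.94.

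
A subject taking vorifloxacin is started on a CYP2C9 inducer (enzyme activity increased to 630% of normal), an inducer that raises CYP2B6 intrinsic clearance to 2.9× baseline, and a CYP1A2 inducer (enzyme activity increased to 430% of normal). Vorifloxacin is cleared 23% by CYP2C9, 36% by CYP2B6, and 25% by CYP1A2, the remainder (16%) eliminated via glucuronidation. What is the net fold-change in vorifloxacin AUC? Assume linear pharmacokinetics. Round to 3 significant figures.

CYP2C9: 0.23 × 6.3 = 1.449
CYP2B6: 0.36 × 2.9 = 1.044
CYP1A2: 0.25 × 4.3 = 1.075
Other: 0.16 (unchanged)
CL_new/CL_old = 1.449 + 1.044 + 1.075 + 0.16 = 3.728.
Because AUC varies inversely with clearance, the combined effect is 1 / 3.728 = 0.268.

0.268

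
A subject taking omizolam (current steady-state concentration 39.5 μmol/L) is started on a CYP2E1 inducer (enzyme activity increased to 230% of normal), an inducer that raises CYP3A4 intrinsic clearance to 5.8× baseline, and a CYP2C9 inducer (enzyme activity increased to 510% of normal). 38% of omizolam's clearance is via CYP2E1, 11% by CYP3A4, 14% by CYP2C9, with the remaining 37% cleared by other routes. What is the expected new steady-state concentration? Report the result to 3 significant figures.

15.2 μmol/L

CYP2E1: 0.38 × 2.3 = 0.874
CYP3A4: 0.11 × 5.8 = 0.638
CYP2C9: 0.14 × 5.1 = 0.714
Other: 0.37 (unchanged)
New clearance relative to baseline: 0.874 + 0.638 + 0.714 + 0.37 = 2.596.
New steady-state concentration = 39.5 / 2.596 = 15.2 μmol/L (concentration scales inversely with clearance).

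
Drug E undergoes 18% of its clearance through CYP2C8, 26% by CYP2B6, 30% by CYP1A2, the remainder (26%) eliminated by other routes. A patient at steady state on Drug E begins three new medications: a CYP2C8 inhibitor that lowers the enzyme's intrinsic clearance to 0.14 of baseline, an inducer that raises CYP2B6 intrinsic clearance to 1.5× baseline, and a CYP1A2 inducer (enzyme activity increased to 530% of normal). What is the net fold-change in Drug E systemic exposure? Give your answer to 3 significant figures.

0.441

The CYP2C8 pathway (18% of clearance) falls to 0.14× activity: 0.18 × 0.14 = 0.0252.
The CYP2B6 pathway (26% of clearance) increases to 1.5× activity: 0.26 × 1.5 = 0.39.
The CYP1A2 pathway (30% of clearance) rises to 5.3× activity: 0.3 × 5.3 = 1.59.
The remaining 26% of clearance is unaffected.
New clearance relative to baseline: 0.0252 + 0.39 + 1.59 + 0.26 = 2.2652.
Because systemic exposure varies inversely with clearance, the combined effect is 1 / 2.2652 = 0.441.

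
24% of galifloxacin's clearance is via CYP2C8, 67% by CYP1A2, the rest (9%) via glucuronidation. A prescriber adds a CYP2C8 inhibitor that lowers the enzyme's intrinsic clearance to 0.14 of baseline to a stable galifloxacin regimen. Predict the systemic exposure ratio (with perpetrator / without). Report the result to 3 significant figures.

CYP2C8: 0.24 × 0.14 = 0.0336
CYP1A2: 0.67 (unchanged)
Other: 0.09 (unchanged)
CL_new/CL_old = 0.0336 + 0.67 + 0.09 = 0.7936.
Systemic exposure is inversely proportional to clearance, so the fold-change is 1 / 0.7936 = 1.26.

1.26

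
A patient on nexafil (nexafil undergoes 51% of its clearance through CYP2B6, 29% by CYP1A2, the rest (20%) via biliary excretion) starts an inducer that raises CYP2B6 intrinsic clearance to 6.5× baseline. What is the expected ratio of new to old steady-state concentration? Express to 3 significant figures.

CYP2B6: 0.51 × 6.5 = 3.315
CYP1A2: 0.29 (unchanged)
Other: 0.2 (unchanged)
New clearance relative to baseline: 3.315 + 0.29 + 0.2 = 3.805.
Steady-state concentration ratio = CL_old/CL_new = 1 / 3.805 = 0.263.

0.263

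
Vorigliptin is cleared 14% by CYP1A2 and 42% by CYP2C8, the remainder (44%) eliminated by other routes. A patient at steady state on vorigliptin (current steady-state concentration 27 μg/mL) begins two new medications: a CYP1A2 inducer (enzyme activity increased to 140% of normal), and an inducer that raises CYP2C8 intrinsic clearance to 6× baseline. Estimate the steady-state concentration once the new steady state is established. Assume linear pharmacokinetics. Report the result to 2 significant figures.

The CYP1A2 pathway (14% of clearance) is boosted to 1.4× activity: 0.14 × 1.4 = 0.196.
The CYP2C8 pathway (42% of clearance) is boosted to 6× activity: 0.42 × 6 = 2.52.
Non-CYP routes (44%) are unchanged.
Relative clearance = 0.196 + 2.52 + 0.44 = 3.156.
New steady-state concentration = 27 / 3.156 = 8.6 μg/mL (concentration scales inversely with clearance).

8.6 μg/mL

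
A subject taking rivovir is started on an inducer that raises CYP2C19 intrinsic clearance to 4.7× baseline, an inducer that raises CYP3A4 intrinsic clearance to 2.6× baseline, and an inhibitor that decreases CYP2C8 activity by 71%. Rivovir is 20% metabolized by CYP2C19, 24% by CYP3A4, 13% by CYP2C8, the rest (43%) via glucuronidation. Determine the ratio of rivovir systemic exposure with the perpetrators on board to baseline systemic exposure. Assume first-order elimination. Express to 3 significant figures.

0.492

The CYP2C19 pathway (20% of clearance) increases to 4.7× activity: 0.2 × 4.7 = 0.94.
The CYP3A4 pathway (24% of clearance) increases to 2.6× activity: 0.24 × 2.6 = 0.624.
The CYP2C8 pathway (13% of clearance) is reduced to 0.29× activity: 0.13 × 0.29 = 0.0377.
Non-CYP routes (43%) are unchanged.
CL_new/CL_old = 0.94 + 0.624 + 0.0377 + 0.43 = 2.0317.
Net systemic exposure ratio = 1 / 2.0317 = 0.492.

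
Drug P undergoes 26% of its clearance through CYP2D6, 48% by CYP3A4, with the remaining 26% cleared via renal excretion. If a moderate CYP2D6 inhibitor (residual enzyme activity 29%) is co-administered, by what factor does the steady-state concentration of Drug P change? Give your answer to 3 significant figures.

1.23

The CYP2D6 pathway (26% of clearance) drops to 0.29× activity: 0.26 × 0.29 = 0.0754.
CYP3A4 (48%) and the residual 26% are unaffected.
CL_new/CL_old = 0.0754 + 0.48 + 0.26 = 0.8154.
Since steady-state concentration ∝ 1/CL, the ratio is 1 / 0.8154 = 1.23.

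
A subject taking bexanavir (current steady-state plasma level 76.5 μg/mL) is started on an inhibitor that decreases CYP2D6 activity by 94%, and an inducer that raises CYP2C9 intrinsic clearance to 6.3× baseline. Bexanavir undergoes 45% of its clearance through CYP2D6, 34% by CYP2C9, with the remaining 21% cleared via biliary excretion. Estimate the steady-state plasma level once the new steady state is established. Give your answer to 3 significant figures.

The CYP2D6 pathway (45% of clearance) falls to 0.06× activity: 0.45 × 0.06 = 0.027.
The CYP2C9 pathway (34% of clearance) is boosted to 6.3× activity: 0.34 × 6.3 = 2.142.
Non-CYP routes (21%) are unchanged.
Relative clearance = 0.027 + 2.142 + 0.21 = 2.379.
New steady-state plasma level = 76.5 / 2.379 = 32.2 μg/mL (concentration scales inversely with clearance).

32.2 μg/mL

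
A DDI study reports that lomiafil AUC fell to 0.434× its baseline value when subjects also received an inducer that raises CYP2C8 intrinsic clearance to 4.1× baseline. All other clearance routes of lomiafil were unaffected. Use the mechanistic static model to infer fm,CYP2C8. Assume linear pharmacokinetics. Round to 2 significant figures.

0.42

Let fm be the CYP2C8 fraction. New clearance relative to baseline = fm × 4.1 + (1 − fm).
AUC ratio = 1 / (new CL fraction), so new CL fraction = 1 / 0.434 = 2.304.
fm × 4.1 + 1 − fm = 2.304  ⇒  fm × (4.1 − 1) = 1.304  ⇒  fm = 0.42.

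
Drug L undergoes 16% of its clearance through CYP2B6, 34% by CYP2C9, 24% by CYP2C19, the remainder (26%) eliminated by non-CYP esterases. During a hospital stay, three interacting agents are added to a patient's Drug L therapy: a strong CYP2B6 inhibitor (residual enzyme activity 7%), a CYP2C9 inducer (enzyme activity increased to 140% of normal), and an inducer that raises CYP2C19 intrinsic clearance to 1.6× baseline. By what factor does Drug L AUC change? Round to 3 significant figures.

0.884

The CYP2B6 pathway (16% of clearance) drops to 0.07× activity: 0.16 × 0.07 = 0.0112.
The CYP2C9 pathway (34% of clearance) increases to 1.4× activity: 0.34 × 1.4 = 0.476.
The CYP2C19 pathway (24% of clearance) rises to 1.6× activity: 0.24 × 1.6 = 0.384.
Non-CYP routes (26%) are unchanged.
Relative clearance = 0.0112 + 0.476 + 0.384 + 0.26 = 1.1312.
Net AUC ratio = 1 / 1.1312 = 0.884.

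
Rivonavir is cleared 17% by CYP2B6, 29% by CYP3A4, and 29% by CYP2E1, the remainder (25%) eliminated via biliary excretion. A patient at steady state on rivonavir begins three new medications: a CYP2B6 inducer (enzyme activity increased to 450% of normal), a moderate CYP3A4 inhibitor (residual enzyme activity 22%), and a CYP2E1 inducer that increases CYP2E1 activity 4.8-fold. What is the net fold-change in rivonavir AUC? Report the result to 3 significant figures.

0.405

CYP2B6: 0.17 × 4.5 = 0.765
CYP3A4: 0.29 × 0.22 = 0.0638
CYP2E1: 0.29 × 4.8 = 1.392
Other: 0.25 (unchanged)
Relative clearance = 0.765 + 0.0638 + 1.392 + 0.25 = 2.4708.
Because AUC varies inversely with clearance, the combined effect is 1 / 2.4708 = 0.405.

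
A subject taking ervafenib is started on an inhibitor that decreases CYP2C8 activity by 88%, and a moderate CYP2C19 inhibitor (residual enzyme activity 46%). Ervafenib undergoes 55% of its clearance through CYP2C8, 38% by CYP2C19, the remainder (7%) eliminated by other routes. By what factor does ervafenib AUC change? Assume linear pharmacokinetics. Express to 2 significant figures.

3.2

CYP2C8: 0.55 × 0.12 = 0.066
CYP2C19: 0.38 × 0.46 = 0.1748
Other: 0.07 (unchanged)
CL_new/CL_old = 0.066 + 0.1748 + 0.07 = 0.3108.
AUC ∝ 1/CL: fold-change = 1 / 0.3108 = 3.2.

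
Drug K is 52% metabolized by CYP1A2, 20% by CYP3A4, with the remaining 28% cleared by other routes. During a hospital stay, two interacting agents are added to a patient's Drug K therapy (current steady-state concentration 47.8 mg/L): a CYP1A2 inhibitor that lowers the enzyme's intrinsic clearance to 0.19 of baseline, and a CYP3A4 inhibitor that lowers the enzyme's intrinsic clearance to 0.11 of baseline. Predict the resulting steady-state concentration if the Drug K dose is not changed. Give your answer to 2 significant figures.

CYP1A2: 0.52 × 0.19 = 0.0988
CYP3A4: 0.2 × 0.11 = 0.022
Other: 0.28 (unchanged)
New clearance relative to baseline: 0.0988 + 0.022 + 0.28 = 0.4008.
Dividing the baseline by the relative clearance: 47.8 / 0.4008 = 1.2 × 10² mg/L.

1.2 × 10² mg/L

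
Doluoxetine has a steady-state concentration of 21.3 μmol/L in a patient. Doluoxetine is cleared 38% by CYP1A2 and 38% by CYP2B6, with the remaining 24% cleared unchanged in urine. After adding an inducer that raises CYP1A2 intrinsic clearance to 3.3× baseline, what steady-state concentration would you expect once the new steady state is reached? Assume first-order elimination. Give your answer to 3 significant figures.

11.4 μmol/L

The CYP1A2 pathway (38% of clearance) rises to 3.3× activity: 0.38 × 3.3 = 1.254.
CYP2B6 (38%) and the residual 24% are unaffected.
Relative clearance = 1.254 + 0.38 + 0.24 = 1.874.
With dosing unchanged, steady-state concentration scales as 1/CL: 21.3 / 1.874 = 11.4 μmol/L.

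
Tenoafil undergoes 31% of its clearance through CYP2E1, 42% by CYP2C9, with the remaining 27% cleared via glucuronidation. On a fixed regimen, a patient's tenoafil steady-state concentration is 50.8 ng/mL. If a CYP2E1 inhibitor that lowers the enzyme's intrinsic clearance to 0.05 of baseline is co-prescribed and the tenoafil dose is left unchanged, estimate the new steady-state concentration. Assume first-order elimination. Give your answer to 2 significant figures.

CYP2E1: 0.31 × 0.05 = 0.0155
CYP2C9: 0.42 (unchanged)
Other: 0.27 (unchanged)
New clearance relative to baseline: 0.0155 + 0.42 + 0.27 = 0.7055.
With dosing unchanged, steady-state concentration scales as 1/CL: 50.8 / 0.7055 = 72 ng/mL.

72 ng/mL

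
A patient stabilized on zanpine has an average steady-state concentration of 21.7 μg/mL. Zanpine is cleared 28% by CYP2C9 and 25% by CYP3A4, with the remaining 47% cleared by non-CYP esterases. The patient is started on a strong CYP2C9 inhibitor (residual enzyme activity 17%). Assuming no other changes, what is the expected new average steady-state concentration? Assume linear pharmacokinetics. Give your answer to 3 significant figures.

28.3 μg/mL

The CYP2C9 pathway (28% of clearance) falls to 0.17× activity: 0.28 × 0.17 = 0.0476.
CYP3A4 (25%) and the residual 47% are unaffected.
CL_new/CL_old = 0.0476 + 0.25 + 0.47 = 0.7676.
With dosing unchanged, average steady-state concentration scales as 1/CL: 21.7 / 0.7676 = 28.3 μg/mL.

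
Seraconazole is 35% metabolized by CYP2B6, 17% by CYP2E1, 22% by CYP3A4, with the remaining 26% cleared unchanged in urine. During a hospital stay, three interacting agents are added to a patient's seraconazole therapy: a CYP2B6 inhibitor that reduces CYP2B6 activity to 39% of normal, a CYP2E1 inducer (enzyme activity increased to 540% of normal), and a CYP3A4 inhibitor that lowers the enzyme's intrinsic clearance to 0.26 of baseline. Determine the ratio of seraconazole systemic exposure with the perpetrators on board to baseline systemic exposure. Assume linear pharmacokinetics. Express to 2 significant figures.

The CYP2B6 pathway (35% of clearance) falls to 0.39× activity: 0.35 × 0.39 = 0.1365.
The CYP2E1 pathway (17% of clearance) rises to 5.4× activity: 0.17 × 5.4 = 0.918.
The CYP3A4 pathway (22% of clearance) is reduced to 0.26× activity: 0.22 × 0.26 = 0.0572.
The remaining 26% of clearance is unaffected.
New clearance relative to baseline: 0.1365 + 0.918 + 0.0572 + 0.26 = 1.3717.
Because systemic exposure varies inversely with clearance, the combined effect is 1 / 1.3717 = 0.73.

0.73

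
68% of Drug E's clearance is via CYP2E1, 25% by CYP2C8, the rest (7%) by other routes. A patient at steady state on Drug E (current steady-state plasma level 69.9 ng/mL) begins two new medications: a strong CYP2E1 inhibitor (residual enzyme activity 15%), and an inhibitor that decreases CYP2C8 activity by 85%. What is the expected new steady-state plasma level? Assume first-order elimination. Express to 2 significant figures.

3.3 × 10² ng/mL

The CYP2E1 pathway (68% of clearance) is reduced to 0.15× activity: 0.68 × 0.15 = 0.102.
The CYP2C8 pathway (25% of clearance) is reduced to 0.15× activity: 0.25 × 0.15 = 0.0375.
The remaining 7% of clearance is unaffected.
New clearance relative to baseline: 0.102 + 0.0375 + 0.07 = 0.2095.
New steady-state plasma level = 69.9 / 0.2095 = 3.3 × 10² ng/mL (concentration scales inversely with clearance).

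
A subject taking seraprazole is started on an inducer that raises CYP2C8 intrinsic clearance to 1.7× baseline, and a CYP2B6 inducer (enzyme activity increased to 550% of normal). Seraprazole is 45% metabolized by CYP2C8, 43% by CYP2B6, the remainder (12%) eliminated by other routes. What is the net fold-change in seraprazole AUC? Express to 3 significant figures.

The CYP2C8 pathway (45% of clearance) rises to 1.7× activity: 0.45 × 1.7 = 0.765.
The CYP2B6 pathway (43% of clearance) rises to 5.5× activity: 0.43 × 5.5 = 2.365.
The remaining 12% of clearance is unaffected.
Relative clearance = 0.765 + 2.365 + 0.12 = 3.25.
AUC ∝ 1/CL: fold-change = 1 / 3.25 = 0.308.

0.308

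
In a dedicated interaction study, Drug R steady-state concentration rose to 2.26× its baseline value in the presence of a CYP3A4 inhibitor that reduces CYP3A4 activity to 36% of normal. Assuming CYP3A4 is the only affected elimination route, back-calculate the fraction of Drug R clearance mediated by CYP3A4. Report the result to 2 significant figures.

Let fm be the CYP3A4 fraction. New clearance relative to baseline = fm × 0.36 + (1 − fm).
Steady-state concentration ratio = 1 / (new CL fraction), so new CL fraction = 1 / 2.26 = 0.4425.
fm × 0.36 + 1 − fm = 0.4425  ⇒  fm × (0.36 − 1) = −0.5575  ⇒  fm = 0.87.

0.87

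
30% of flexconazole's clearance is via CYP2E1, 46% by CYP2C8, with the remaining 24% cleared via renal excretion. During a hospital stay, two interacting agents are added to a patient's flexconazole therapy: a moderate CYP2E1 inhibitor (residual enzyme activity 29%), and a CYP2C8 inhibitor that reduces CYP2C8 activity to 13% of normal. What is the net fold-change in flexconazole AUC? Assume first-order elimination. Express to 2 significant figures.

2.6

CYP2E1: 0.3 × 0.29 = 0.087
CYP2C8: 0.46 × 0.13 = 0.0598
Other: 0.24 (unchanged)
New clearance relative to baseline: 0.087 + 0.0598 + 0.24 = 0.3868.
Net AUC ratio = 1 / 0.3868 = 2.6.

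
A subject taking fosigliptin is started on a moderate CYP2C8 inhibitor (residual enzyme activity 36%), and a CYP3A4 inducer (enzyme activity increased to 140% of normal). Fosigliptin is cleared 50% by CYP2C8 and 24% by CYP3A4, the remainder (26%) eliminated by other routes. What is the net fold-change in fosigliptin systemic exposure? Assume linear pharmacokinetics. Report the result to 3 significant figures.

CYP2C8: 0.5 × 0.36 = 0.18
CYP3A4: 0.24 × 1.4 = 0.336
Other: 0.26 (unchanged)
Relative clearance = 0.18 + 0.336 + 0.26 = 0.776.
Systemic exposure ∝ 1/CL: fold-change = 1 / 0.776 = 1.29.

1.29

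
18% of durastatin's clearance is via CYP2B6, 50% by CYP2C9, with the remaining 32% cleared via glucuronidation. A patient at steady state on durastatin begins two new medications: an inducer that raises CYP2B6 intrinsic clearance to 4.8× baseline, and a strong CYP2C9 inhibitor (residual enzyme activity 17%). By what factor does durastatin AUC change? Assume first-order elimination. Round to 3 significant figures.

The CYP2B6 pathway (18% of clearance) rises to 4.8× activity: 0.18 × 4.8 = 0.864.
The CYP2C9 pathway (50% of clearance) is reduced to 0.17× activity: 0.5 × 0.17 = 0.085.
Non-CYP routes (32%) are unchanged.
New clearance relative to baseline: 0.864 + 0.085 + 0.32 = 1.269.
AUC ∝ 1/CL: fold-change = 1 / 1.269 = 0.788.

0.788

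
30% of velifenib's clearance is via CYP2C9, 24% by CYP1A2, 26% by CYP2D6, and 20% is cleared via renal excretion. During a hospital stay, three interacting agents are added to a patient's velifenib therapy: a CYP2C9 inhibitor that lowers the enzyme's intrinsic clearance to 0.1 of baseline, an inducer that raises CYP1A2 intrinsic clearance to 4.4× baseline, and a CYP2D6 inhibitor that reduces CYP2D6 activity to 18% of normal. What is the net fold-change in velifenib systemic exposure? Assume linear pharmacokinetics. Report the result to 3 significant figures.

0.750

CYP2C9: 0.3 × 0.1 = 0.03
CYP1A2: 0.24 × 4.4 = 1.056
CYP2D6: 0.26 × 0.18 = 0.0468
Other: 0.2 (unchanged)
CL_new/CL_old = 0.03 + 1.056 + 0.0468 + 0.2 = 1.3328.
Net systemic exposure ratio = 1 / 1.3328 = 0.750.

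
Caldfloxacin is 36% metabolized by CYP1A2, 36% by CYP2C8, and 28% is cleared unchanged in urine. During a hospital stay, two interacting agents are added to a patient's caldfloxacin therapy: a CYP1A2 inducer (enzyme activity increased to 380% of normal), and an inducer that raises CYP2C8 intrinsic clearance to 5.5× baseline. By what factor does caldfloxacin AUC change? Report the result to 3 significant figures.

0.276

The CYP1A2 pathway (36% of clearance) rises to 3.8× activity: 0.36 × 3.8 = 1.368.
The CYP2C8 pathway (36% of clearance) increases to 5.5× activity: 0.36 × 5.5 = 1.98.
Non-CYP routes (28%) are unchanged.
Relative clearance = 1.368 + 1.98 + 0.28 = 3.628.
AUC ∝ 1/CL: fold-change = 1 / 3.628 = 0.276.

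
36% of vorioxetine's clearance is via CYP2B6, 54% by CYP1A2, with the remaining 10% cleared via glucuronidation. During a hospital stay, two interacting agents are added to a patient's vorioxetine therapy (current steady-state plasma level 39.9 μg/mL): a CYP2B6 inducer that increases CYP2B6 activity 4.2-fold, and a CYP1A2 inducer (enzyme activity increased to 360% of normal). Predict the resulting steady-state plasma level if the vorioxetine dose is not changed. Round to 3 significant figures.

CYP2B6: 0.36 × 4.2 = 1.512
CYP1A2: 0.54 × 3.6 = 1.944
Other: 0.1 (unchanged)
New clearance relative to baseline: 1.512 + 1.944 + 0.1 = 3.556.
New steady-state plasma level = 39.9 / 3.556 = 11.2 μg/mL (concentration scales inversely with clearance).

11.2 μg/mL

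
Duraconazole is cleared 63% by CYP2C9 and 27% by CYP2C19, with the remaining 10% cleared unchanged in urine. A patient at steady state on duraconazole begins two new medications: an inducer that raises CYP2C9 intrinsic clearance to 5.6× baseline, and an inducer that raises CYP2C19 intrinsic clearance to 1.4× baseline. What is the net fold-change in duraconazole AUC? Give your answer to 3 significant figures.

CYP2C9: 0.63 × 5.6 = 3.528
CYP2C19: 0.27 × 1.4 = 0.378
Other: 0.1 (unchanged)
Relative clearance = 3.528 + 0.378 + 0.1 = 4.006.
AUC ∝ 1/CL: fold-change = 1 / 4.006 = 0.250.

0.250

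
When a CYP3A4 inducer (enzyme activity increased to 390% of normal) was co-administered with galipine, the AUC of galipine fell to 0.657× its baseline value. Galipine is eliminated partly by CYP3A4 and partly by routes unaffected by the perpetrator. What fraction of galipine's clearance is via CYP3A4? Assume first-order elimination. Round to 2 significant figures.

CL'/CL = 1 / 0.657 = 1.522
3.9·fm + (1 − fm) = 1.522
fm = (1.522 − 1) / (3.9 − 1) = 0.18

0.18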